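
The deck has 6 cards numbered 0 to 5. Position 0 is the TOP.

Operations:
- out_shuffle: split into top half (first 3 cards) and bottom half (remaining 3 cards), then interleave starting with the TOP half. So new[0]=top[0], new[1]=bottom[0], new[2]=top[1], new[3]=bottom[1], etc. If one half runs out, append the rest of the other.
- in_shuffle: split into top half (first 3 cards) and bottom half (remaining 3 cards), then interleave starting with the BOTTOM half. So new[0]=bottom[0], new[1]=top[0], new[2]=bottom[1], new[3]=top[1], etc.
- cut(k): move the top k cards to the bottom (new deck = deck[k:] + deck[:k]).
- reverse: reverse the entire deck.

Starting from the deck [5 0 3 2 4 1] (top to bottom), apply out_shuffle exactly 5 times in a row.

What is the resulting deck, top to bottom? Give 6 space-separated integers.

Answer: 5 2 0 4 3 1

Derivation:
After op 1 (out_shuffle): [5 2 0 4 3 1]
After op 2 (out_shuffle): [5 4 2 3 0 1]
After op 3 (out_shuffle): [5 3 4 0 2 1]
After op 4 (out_shuffle): [5 0 3 2 4 1]
After op 5 (out_shuffle): [5 2 0 4 3 1]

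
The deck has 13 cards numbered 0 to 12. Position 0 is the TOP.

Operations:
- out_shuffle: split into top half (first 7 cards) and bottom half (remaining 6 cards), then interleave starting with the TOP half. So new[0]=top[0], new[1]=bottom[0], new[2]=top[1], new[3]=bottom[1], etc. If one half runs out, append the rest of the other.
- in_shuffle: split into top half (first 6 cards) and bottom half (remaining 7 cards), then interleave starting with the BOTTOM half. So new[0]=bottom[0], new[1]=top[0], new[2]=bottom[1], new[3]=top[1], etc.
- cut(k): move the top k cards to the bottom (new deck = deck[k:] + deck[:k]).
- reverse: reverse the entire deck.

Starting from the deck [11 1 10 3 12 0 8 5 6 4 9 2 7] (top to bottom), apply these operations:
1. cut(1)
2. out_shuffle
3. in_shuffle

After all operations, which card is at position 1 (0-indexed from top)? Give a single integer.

Answer: 1

Derivation:
After op 1 (cut(1)): [1 10 3 12 0 8 5 6 4 9 2 7 11]
After op 2 (out_shuffle): [1 6 10 4 3 9 12 2 0 7 8 11 5]
After op 3 (in_shuffle): [12 1 2 6 0 10 7 4 8 3 11 9 5]
Position 1: card 1.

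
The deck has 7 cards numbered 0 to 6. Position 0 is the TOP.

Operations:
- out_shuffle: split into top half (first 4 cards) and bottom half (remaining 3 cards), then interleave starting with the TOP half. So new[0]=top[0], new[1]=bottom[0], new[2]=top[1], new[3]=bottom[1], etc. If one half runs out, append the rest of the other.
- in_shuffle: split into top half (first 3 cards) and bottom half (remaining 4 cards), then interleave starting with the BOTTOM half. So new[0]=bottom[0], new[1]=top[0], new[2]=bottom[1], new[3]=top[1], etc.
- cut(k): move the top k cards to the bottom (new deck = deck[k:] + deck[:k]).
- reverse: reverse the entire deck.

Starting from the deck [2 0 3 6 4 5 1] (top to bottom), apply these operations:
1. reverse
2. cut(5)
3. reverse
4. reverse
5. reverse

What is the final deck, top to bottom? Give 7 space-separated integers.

Answer: 3 6 4 5 1 2 0

Derivation:
After op 1 (reverse): [1 5 4 6 3 0 2]
After op 2 (cut(5)): [0 2 1 5 4 6 3]
After op 3 (reverse): [3 6 4 5 1 2 0]
After op 4 (reverse): [0 2 1 5 4 6 3]
After op 5 (reverse): [3 6 4 5 1 2 0]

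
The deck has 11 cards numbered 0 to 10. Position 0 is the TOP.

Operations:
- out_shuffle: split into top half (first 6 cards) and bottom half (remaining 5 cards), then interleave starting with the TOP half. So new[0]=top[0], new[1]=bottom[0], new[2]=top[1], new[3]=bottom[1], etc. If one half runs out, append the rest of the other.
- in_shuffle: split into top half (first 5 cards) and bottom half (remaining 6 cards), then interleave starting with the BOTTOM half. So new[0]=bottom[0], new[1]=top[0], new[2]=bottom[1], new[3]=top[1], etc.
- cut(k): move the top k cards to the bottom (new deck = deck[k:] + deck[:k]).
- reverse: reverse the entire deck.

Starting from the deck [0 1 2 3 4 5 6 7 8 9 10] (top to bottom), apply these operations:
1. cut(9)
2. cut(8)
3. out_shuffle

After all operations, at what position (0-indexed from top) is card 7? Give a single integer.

After op 1 (cut(9)): [9 10 0 1 2 3 4 5 6 7 8]
After op 2 (cut(8)): [6 7 8 9 10 0 1 2 3 4 5]
After op 3 (out_shuffle): [6 1 7 2 8 3 9 4 10 5 0]
Card 7 is at position 2.

Answer: 2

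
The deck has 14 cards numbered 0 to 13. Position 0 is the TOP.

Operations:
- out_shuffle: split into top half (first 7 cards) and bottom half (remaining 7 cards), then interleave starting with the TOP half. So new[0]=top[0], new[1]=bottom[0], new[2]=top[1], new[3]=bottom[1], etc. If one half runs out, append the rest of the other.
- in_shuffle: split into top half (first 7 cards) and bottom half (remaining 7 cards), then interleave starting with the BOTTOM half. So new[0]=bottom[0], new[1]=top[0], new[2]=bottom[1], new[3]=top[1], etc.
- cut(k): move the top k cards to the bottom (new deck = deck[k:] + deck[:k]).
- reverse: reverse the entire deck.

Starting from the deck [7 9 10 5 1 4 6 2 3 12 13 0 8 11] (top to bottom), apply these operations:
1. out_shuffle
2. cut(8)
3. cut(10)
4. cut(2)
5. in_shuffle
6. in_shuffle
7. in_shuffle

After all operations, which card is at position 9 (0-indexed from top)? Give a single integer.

After op 1 (out_shuffle): [7 2 9 3 10 12 5 13 1 0 4 8 6 11]
After op 2 (cut(8)): [1 0 4 8 6 11 7 2 9 3 10 12 5 13]
After op 3 (cut(10)): [10 12 5 13 1 0 4 8 6 11 7 2 9 3]
After op 4 (cut(2)): [5 13 1 0 4 8 6 11 7 2 9 3 10 12]
After op 5 (in_shuffle): [11 5 7 13 2 1 9 0 3 4 10 8 12 6]
After op 6 (in_shuffle): [0 11 3 5 4 7 10 13 8 2 12 1 6 9]
After op 7 (in_shuffle): [13 0 8 11 2 3 12 5 1 4 6 7 9 10]
Position 9: card 4.

Answer: 4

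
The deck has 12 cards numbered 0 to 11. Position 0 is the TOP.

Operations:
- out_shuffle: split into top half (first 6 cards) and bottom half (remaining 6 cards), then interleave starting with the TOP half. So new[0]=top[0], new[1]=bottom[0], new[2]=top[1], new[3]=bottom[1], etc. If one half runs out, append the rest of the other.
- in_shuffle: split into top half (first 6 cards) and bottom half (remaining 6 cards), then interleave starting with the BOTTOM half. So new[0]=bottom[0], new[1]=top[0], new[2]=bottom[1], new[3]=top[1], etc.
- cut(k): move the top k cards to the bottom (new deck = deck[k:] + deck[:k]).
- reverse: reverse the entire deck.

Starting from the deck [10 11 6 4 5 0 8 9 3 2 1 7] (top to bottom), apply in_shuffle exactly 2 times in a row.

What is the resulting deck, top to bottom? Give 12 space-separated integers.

After op 1 (in_shuffle): [8 10 9 11 3 6 2 4 1 5 7 0]
After op 2 (in_shuffle): [2 8 4 10 1 9 5 11 7 3 0 6]

Answer: 2 8 4 10 1 9 5 11 7 3 0 6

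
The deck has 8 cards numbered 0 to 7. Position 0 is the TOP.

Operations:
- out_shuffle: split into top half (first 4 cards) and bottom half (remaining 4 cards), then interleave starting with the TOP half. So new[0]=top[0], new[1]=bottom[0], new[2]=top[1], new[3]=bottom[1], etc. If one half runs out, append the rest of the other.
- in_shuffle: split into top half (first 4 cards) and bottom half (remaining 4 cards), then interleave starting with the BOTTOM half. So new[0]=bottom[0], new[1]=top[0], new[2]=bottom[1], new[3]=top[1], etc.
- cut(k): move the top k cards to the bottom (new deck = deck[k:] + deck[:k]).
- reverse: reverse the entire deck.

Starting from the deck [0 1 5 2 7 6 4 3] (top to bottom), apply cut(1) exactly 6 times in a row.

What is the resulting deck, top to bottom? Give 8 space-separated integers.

Answer: 4 3 0 1 5 2 7 6

Derivation:
After op 1 (cut(1)): [1 5 2 7 6 4 3 0]
After op 2 (cut(1)): [5 2 7 6 4 3 0 1]
After op 3 (cut(1)): [2 7 6 4 3 0 1 5]
After op 4 (cut(1)): [7 6 4 3 0 1 5 2]
After op 5 (cut(1)): [6 4 3 0 1 5 2 7]
After op 6 (cut(1)): [4 3 0 1 5 2 7 6]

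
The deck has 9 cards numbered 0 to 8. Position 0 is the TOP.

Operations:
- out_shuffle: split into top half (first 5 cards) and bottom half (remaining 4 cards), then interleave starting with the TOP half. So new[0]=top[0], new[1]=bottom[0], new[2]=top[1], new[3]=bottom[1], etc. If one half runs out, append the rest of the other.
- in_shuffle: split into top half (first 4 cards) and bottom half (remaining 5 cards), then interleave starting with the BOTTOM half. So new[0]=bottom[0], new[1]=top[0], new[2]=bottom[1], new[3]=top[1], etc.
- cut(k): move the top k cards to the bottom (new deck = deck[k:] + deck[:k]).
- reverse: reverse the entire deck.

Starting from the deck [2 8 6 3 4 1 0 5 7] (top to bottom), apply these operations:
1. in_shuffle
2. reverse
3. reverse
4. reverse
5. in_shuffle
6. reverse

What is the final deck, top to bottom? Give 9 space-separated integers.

Answer: 4 6 2 5 1 3 8 7 0

Derivation:
After op 1 (in_shuffle): [4 2 1 8 0 6 5 3 7]
After op 2 (reverse): [7 3 5 6 0 8 1 2 4]
After op 3 (reverse): [4 2 1 8 0 6 5 3 7]
After op 4 (reverse): [7 3 5 6 0 8 1 2 4]
After op 5 (in_shuffle): [0 7 8 3 1 5 2 6 4]
After op 6 (reverse): [4 6 2 5 1 3 8 7 0]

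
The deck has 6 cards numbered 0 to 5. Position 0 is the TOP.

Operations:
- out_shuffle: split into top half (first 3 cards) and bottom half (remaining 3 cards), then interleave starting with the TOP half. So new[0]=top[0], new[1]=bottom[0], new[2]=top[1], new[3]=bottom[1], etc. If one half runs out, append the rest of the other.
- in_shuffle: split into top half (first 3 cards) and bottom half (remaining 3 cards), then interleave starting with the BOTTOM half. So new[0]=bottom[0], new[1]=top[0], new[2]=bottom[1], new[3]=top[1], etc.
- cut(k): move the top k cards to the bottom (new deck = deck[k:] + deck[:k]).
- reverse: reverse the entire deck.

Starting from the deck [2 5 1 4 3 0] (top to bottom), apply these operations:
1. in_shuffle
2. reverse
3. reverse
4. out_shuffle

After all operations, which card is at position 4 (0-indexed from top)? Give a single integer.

Answer: 3

Derivation:
After op 1 (in_shuffle): [4 2 3 5 0 1]
After op 2 (reverse): [1 0 5 3 2 4]
After op 3 (reverse): [4 2 3 5 0 1]
After op 4 (out_shuffle): [4 5 2 0 3 1]
Position 4: card 3.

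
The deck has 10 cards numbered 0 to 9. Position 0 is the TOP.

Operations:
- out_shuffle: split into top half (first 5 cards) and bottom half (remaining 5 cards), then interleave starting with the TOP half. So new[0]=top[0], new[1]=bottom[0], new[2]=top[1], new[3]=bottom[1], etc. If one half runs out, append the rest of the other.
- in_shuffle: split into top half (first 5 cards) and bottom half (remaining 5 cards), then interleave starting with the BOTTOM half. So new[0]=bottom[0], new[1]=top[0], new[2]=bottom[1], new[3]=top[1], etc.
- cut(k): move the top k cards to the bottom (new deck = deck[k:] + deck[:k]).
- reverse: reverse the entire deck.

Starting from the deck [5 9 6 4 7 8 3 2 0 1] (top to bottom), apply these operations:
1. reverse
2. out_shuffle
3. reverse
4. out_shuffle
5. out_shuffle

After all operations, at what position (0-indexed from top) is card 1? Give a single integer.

After op 1 (reverse): [1 0 2 3 8 7 4 6 9 5]
After op 2 (out_shuffle): [1 7 0 4 2 6 3 9 8 5]
After op 3 (reverse): [5 8 9 3 6 2 4 0 7 1]
After op 4 (out_shuffle): [5 2 8 4 9 0 3 7 6 1]
After op 5 (out_shuffle): [5 0 2 3 8 7 4 6 9 1]
Card 1 is at position 9.

Answer: 9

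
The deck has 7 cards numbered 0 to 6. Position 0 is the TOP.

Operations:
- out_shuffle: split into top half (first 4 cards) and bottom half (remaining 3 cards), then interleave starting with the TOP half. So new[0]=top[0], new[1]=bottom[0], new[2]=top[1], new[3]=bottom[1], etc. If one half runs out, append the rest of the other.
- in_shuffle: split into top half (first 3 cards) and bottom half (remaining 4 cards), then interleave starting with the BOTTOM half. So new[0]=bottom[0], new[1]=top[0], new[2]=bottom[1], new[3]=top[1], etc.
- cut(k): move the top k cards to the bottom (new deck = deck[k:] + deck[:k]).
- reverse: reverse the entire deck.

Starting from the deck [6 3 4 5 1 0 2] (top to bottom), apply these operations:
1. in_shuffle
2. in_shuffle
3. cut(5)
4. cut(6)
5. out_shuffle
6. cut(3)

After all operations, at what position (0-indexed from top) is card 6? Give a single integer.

Answer: 2

Derivation:
After op 1 (in_shuffle): [5 6 1 3 0 4 2]
After op 2 (in_shuffle): [3 5 0 6 4 1 2]
After op 3 (cut(5)): [1 2 3 5 0 6 4]
After op 4 (cut(6)): [4 1 2 3 5 0 6]
After op 5 (out_shuffle): [4 5 1 0 2 6 3]
After op 6 (cut(3)): [0 2 6 3 4 5 1]
Card 6 is at position 2.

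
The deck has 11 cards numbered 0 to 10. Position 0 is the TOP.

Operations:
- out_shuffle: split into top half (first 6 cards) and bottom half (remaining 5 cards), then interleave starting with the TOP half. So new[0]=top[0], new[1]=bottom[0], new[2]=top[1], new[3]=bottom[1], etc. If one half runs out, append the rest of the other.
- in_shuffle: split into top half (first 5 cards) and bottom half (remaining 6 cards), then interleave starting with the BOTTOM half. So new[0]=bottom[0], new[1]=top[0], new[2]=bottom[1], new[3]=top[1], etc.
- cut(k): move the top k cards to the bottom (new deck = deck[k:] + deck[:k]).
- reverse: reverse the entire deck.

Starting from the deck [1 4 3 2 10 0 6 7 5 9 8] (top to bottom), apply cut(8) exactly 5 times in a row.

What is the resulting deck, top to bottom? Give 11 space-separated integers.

After op 1 (cut(8)): [5 9 8 1 4 3 2 10 0 6 7]
After op 2 (cut(8)): [0 6 7 5 9 8 1 4 3 2 10]
After op 3 (cut(8)): [3 2 10 0 6 7 5 9 8 1 4]
After op 4 (cut(8)): [8 1 4 3 2 10 0 6 7 5 9]
After op 5 (cut(8)): [7 5 9 8 1 4 3 2 10 0 6]

Answer: 7 5 9 8 1 4 3 2 10 0 6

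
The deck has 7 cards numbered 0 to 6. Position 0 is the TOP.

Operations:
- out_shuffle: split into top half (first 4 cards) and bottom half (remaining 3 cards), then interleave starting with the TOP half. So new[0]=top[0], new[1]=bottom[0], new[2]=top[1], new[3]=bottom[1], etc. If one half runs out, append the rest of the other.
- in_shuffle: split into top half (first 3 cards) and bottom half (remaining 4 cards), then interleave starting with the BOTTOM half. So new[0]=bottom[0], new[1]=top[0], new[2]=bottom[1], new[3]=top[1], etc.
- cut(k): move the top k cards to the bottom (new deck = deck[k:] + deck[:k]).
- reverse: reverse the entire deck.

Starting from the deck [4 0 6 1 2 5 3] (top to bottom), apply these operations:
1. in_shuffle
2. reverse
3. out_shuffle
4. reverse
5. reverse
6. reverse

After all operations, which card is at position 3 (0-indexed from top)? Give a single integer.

Answer: 4

Derivation:
After op 1 (in_shuffle): [1 4 2 0 5 6 3]
After op 2 (reverse): [3 6 5 0 2 4 1]
After op 3 (out_shuffle): [3 2 6 4 5 1 0]
After op 4 (reverse): [0 1 5 4 6 2 3]
After op 5 (reverse): [3 2 6 4 5 1 0]
After op 6 (reverse): [0 1 5 4 6 2 3]
Position 3: card 4.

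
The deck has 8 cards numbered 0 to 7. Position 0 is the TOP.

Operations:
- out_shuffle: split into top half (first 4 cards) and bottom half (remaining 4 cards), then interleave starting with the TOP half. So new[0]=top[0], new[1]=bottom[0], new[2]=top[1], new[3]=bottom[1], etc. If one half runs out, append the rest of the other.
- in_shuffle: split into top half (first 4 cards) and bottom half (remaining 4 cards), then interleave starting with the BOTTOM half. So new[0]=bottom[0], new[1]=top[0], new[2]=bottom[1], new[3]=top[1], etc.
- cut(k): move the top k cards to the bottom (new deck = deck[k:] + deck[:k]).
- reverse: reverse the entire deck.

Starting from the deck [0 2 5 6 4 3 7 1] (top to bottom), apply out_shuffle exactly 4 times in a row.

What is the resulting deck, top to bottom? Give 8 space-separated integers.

Answer: 0 4 2 3 5 7 6 1

Derivation:
After op 1 (out_shuffle): [0 4 2 3 5 7 6 1]
After op 2 (out_shuffle): [0 5 4 7 2 6 3 1]
After op 3 (out_shuffle): [0 2 5 6 4 3 7 1]
After op 4 (out_shuffle): [0 4 2 3 5 7 6 1]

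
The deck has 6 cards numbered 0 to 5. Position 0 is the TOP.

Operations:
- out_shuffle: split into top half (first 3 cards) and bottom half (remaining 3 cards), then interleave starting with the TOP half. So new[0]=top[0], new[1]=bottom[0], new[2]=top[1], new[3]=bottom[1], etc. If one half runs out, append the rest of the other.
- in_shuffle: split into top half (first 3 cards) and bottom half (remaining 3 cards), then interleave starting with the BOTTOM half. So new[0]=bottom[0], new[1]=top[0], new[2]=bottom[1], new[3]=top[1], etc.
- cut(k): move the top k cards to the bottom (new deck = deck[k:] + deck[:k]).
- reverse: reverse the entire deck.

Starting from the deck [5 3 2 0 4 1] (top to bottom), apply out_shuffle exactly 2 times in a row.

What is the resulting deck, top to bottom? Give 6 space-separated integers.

After op 1 (out_shuffle): [5 0 3 4 2 1]
After op 2 (out_shuffle): [5 4 0 2 3 1]

Answer: 5 4 0 2 3 1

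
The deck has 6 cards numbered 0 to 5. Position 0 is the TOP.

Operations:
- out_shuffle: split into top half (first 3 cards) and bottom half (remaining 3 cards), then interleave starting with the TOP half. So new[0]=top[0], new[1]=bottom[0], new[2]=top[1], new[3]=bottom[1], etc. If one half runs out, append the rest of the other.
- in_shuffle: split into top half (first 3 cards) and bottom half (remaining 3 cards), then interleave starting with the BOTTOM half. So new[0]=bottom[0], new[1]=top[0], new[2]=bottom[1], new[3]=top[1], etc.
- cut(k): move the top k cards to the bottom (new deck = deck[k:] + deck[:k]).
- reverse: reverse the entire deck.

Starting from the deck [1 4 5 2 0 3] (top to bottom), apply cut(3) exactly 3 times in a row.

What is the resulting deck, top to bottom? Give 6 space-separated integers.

After op 1 (cut(3)): [2 0 3 1 4 5]
After op 2 (cut(3)): [1 4 5 2 0 3]
After op 3 (cut(3)): [2 0 3 1 4 5]

Answer: 2 0 3 1 4 5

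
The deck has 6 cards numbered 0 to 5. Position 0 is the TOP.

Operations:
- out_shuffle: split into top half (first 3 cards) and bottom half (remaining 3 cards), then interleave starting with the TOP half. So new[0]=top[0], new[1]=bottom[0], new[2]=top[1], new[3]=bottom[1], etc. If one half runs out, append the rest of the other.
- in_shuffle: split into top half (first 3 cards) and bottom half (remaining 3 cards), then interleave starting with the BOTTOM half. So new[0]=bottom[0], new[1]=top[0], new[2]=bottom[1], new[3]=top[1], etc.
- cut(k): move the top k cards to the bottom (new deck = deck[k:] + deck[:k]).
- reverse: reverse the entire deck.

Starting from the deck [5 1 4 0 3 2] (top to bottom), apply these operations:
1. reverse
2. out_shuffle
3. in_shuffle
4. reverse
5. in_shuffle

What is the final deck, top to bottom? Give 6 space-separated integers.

Answer: 0 3 2 5 1 4

Derivation:
After op 1 (reverse): [2 3 0 4 1 5]
After op 2 (out_shuffle): [2 4 3 1 0 5]
After op 3 (in_shuffle): [1 2 0 4 5 3]
After op 4 (reverse): [3 5 4 0 2 1]
After op 5 (in_shuffle): [0 3 2 5 1 4]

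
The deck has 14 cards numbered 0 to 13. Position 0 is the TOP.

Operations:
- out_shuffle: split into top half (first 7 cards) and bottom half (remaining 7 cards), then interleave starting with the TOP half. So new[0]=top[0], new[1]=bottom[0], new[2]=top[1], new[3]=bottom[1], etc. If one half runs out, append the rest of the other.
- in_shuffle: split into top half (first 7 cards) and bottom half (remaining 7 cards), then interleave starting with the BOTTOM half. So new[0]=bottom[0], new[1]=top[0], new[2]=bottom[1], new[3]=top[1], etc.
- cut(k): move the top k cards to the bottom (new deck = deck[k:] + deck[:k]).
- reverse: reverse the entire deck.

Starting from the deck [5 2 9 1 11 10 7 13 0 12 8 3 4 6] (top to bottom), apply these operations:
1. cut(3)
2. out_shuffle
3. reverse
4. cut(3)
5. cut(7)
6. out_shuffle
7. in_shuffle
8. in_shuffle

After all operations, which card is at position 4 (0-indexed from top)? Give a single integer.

After op 1 (cut(3)): [1 11 10 7 13 0 12 8 3 4 6 5 2 9]
After op 2 (out_shuffle): [1 8 11 3 10 4 7 6 13 5 0 2 12 9]
After op 3 (reverse): [9 12 2 0 5 13 6 7 4 10 3 11 8 1]
After op 4 (cut(3)): [0 5 13 6 7 4 10 3 11 8 1 9 12 2]
After op 5 (cut(7)): [3 11 8 1 9 12 2 0 5 13 6 7 4 10]
After op 6 (out_shuffle): [3 0 11 5 8 13 1 6 9 7 12 4 2 10]
After op 7 (in_shuffle): [6 3 9 0 7 11 12 5 4 8 2 13 10 1]
After op 8 (in_shuffle): [5 6 4 3 8 9 2 0 13 7 10 11 1 12]
Position 4: card 8.

Answer: 8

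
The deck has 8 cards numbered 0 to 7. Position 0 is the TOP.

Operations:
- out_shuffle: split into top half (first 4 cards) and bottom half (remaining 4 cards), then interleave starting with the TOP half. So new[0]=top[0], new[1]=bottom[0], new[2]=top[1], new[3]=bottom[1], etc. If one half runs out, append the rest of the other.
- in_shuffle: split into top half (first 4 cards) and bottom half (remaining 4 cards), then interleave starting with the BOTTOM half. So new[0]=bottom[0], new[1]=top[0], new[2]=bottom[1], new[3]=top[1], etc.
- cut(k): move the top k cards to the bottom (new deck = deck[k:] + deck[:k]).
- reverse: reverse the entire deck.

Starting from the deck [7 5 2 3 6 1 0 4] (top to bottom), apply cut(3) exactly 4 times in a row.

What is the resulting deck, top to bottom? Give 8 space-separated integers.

Answer: 6 1 0 4 7 5 2 3

Derivation:
After op 1 (cut(3)): [3 6 1 0 4 7 5 2]
After op 2 (cut(3)): [0 4 7 5 2 3 6 1]
After op 3 (cut(3)): [5 2 3 6 1 0 4 7]
After op 4 (cut(3)): [6 1 0 4 7 5 2 3]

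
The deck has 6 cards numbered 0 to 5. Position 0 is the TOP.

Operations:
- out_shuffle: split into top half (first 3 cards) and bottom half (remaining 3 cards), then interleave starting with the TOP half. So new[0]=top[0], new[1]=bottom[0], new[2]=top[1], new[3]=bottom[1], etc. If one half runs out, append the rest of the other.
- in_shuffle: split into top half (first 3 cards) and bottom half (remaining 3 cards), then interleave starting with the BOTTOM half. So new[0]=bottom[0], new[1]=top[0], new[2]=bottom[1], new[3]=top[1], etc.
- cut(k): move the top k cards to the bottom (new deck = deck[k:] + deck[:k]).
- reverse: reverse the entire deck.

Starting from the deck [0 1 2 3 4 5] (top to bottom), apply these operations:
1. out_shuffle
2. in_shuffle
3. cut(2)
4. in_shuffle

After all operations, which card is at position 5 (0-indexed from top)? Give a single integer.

Answer: 5

Derivation:
After op 1 (out_shuffle): [0 3 1 4 2 5]
After op 2 (in_shuffle): [4 0 2 3 5 1]
After op 3 (cut(2)): [2 3 5 1 4 0]
After op 4 (in_shuffle): [1 2 4 3 0 5]
Position 5: card 5.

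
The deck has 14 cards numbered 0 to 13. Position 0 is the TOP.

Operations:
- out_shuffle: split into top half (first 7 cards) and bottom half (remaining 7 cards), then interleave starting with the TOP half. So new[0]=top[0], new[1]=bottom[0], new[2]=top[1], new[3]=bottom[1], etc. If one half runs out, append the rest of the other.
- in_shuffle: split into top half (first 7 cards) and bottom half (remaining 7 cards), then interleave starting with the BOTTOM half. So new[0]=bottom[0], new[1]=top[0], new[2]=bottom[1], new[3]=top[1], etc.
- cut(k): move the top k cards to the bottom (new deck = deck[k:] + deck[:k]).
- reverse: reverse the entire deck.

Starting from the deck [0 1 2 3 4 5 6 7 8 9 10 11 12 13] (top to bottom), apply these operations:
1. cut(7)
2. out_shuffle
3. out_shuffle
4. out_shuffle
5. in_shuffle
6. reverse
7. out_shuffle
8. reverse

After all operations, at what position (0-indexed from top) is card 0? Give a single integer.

After op 1 (cut(7)): [7 8 9 10 11 12 13 0 1 2 3 4 5 6]
After op 2 (out_shuffle): [7 0 8 1 9 2 10 3 11 4 12 5 13 6]
After op 3 (out_shuffle): [7 3 0 11 8 4 1 12 9 5 2 13 10 6]
After op 4 (out_shuffle): [7 12 3 9 0 5 11 2 8 13 4 10 1 6]
After op 5 (in_shuffle): [2 7 8 12 13 3 4 9 10 0 1 5 6 11]
After op 6 (reverse): [11 6 5 1 0 10 9 4 3 13 12 8 7 2]
After op 7 (out_shuffle): [11 4 6 3 5 13 1 12 0 8 10 7 9 2]
After op 8 (reverse): [2 9 7 10 8 0 12 1 13 5 3 6 4 11]
Card 0 is at position 5.

Answer: 5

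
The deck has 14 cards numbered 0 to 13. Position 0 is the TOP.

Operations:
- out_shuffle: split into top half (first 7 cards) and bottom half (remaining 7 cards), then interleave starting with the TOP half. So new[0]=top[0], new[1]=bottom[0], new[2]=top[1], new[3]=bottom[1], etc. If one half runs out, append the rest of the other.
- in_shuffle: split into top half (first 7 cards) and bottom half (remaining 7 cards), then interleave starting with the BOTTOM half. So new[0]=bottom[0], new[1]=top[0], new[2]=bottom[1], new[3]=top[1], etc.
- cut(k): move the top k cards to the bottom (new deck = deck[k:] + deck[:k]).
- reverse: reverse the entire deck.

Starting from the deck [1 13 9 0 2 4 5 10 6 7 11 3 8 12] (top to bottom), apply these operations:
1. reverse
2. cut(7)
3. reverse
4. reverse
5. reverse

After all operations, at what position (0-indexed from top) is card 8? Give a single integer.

Answer: 5

Derivation:
After op 1 (reverse): [12 8 3 11 7 6 10 5 4 2 0 9 13 1]
After op 2 (cut(7)): [5 4 2 0 9 13 1 12 8 3 11 7 6 10]
After op 3 (reverse): [10 6 7 11 3 8 12 1 13 9 0 2 4 5]
After op 4 (reverse): [5 4 2 0 9 13 1 12 8 3 11 7 6 10]
After op 5 (reverse): [10 6 7 11 3 8 12 1 13 9 0 2 4 5]
Card 8 is at position 5.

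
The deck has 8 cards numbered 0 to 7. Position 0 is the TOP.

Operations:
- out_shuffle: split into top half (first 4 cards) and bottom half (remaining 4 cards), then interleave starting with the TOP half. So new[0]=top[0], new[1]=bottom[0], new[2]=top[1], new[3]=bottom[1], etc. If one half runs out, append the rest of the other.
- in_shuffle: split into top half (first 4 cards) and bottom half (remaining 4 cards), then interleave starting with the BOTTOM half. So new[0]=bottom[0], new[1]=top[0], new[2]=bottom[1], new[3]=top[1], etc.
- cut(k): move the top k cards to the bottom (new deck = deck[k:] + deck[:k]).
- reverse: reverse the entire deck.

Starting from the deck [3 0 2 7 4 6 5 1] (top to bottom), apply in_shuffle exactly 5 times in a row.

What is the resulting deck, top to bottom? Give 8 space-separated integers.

Answer: 0 7 6 1 3 2 4 5

Derivation:
After op 1 (in_shuffle): [4 3 6 0 5 2 1 7]
After op 2 (in_shuffle): [5 4 2 3 1 6 7 0]
After op 3 (in_shuffle): [1 5 6 4 7 2 0 3]
After op 4 (in_shuffle): [7 1 2 5 0 6 3 4]
After op 5 (in_shuffle): [0 7 6 1 3 2 4 5]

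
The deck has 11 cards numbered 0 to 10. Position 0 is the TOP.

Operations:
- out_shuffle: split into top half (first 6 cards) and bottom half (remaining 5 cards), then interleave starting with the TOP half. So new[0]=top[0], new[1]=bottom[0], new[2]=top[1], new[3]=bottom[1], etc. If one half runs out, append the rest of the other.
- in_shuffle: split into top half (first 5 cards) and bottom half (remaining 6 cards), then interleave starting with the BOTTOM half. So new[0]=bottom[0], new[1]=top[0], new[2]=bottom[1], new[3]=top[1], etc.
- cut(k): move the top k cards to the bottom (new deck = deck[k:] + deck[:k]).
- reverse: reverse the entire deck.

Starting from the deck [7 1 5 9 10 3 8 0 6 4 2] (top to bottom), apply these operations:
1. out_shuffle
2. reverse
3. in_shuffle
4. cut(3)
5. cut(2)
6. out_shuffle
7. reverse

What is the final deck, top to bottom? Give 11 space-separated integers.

Answer: 7 0 9 2 8 5 4 3 1 6 10

Derivation:
After op 1 (out_shuffle): [7 8 1 0 5 6 9 4 10 2 3]
After op 2 (reverse): [3 2 10 4 9 6 5 0 1 8 7]
After op 3 (in_shuffle): [6 3 5 2 0 10 1 4 8 9 7]
After op 4 (cut(3)): [2 0 10 1 4 8 9 7 6 3 5]
After op 5 (cut(2)): [10 1 4 8 9 7 6 3 5 2 0]
After op 6 (out_shuffle): [10 6 1 3 4 5 8 2 9 0 7]
After op 7 (reverse): [7 0 9 2 8 5 4 3 1 6 10]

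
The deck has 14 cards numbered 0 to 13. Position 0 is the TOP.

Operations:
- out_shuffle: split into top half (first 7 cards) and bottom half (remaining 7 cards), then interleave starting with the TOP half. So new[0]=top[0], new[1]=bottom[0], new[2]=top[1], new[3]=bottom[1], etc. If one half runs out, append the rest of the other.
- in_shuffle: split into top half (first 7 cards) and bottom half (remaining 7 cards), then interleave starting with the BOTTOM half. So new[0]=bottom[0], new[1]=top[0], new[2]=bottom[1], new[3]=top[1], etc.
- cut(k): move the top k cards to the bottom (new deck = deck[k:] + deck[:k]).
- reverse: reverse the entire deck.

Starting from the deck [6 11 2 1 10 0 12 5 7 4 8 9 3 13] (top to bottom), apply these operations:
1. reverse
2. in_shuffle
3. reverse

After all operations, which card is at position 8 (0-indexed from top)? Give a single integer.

Answer: 9

Derivation:
After op 1 (reverse): [13 3 9 8 4 7 5 12 0 10 1 2 11 6]
After op 2 (in_shuffle): [12 13 0 3 10 9 1 8 2 4 11 7 6 5]
After op 3 (reverse): [5 6 7 11 4 2 8 1 9 10 3 0 13 12]
Position 8: card 9.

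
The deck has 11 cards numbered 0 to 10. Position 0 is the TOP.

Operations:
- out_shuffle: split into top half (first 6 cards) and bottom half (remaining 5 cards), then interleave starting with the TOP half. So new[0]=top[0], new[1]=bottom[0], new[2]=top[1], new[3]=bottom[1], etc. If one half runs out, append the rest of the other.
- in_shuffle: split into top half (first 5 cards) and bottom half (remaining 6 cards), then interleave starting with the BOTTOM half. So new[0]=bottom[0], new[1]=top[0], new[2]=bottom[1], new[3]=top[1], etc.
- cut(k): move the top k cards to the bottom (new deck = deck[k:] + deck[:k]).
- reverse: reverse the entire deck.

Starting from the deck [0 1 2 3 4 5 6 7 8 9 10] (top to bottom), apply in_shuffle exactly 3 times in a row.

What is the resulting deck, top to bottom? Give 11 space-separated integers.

Answer: 6 2 9 5 1 8 4 0 7 3 10

Derivation:
After op 1 (in_shuffle): [5 0 6 1 7 2 8 3 9 4 10]
After op 2 (in_shuffle): [2 5 8 0 3 6 9 1 4 7 10]
After op 3 (in_shuffle): [6 2 9 5 1 8 4 0 7 3 10]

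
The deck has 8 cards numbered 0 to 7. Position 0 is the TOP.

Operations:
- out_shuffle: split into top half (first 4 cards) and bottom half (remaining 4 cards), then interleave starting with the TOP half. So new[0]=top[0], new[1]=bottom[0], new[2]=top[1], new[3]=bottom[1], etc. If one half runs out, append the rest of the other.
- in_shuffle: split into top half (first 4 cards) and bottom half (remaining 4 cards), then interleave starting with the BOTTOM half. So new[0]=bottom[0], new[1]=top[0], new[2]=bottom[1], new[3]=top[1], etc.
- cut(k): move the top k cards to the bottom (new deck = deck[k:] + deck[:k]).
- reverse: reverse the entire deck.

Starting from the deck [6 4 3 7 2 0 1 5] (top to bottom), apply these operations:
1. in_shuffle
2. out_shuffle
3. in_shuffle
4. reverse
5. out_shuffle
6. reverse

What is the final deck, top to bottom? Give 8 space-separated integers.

Answer: 0 4 2 6 5 7 1 3

Derivation:
After op 1 (in_shuffle): [2 6 0 4 1 3 5 7]
After op 2 (out_shuffle): [2 1 6 3 0 5 4 7]
After op 3 (in_shuffle): [0 2 5 1 4 6 7 3]
After op 4 (reverse): [3 7 6 4 1 5 2 0]
After op 5 (out_shuffle): [3 1 7 5 6 2 4 0]
After op 6 (reverse): [0 4 2 6 5 7 1 3]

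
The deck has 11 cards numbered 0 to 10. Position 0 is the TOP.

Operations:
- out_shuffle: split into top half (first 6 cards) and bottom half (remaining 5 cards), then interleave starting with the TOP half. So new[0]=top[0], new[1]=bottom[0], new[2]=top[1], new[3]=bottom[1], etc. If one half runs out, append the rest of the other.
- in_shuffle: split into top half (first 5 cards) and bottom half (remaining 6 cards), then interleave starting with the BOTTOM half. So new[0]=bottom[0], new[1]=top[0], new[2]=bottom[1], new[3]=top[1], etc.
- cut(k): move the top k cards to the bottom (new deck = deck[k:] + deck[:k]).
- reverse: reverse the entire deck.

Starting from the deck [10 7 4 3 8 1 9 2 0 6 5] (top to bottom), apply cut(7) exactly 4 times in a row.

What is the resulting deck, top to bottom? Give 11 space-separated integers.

Answer: 9 2 0 6 5 10 7 4 3 8 1

Derivation:
After op 1 (cut(7)): [2 0 6 5 10 7 4 3 8 1 9]
After op 2 (cut(7)): [3 8 1 9 2 0 6 5 10 7 4]
After op 3 (cut(7)): [5 10 7 4 3 8 1 9 2 0 6]
After op 4 (cut(7)): [9 2 0 6 5 10 7 4 3 8 1]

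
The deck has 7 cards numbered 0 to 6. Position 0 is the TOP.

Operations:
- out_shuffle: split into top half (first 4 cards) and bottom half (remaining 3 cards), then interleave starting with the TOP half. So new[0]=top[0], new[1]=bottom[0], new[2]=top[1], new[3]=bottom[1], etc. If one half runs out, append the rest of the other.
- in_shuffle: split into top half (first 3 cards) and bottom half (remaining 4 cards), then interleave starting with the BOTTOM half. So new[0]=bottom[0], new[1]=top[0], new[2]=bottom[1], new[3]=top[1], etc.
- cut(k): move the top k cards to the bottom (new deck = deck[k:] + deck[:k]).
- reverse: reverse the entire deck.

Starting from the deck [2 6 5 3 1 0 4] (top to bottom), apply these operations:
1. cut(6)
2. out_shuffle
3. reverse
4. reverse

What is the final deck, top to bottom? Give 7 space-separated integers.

Answer: 4 3 2 1 6 0 5

Derivation:
After op 1 (cut(6)): [4 2 6 5 3 1 0]
After op 2 (out_shuffle): [4 3 2 1 6 0 5]
After op 3 (reverse): [5 0 6 1 2 3 4]
After op 4 (reverse): [4 3 2 1 6 0 5]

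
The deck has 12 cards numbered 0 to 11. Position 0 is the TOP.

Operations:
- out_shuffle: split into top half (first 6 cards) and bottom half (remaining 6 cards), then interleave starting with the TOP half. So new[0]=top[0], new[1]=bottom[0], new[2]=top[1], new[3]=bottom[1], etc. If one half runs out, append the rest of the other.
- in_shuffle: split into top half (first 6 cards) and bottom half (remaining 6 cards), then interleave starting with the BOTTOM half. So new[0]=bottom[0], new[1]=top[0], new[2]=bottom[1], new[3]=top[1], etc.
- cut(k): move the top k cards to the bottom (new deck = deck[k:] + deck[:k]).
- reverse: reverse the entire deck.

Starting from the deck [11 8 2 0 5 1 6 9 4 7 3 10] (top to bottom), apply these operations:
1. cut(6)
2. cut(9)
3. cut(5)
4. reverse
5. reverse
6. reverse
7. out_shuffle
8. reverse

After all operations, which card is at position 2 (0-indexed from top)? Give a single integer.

After op 1 (cut(6)): [6 9 4 7 3 10 11 8 2 0 5 1]
After op 2 (cut(9)): [0 5 1 6 9 4 7 3 10 11 8 2]
After op 3 (cut(5)): [4 7 3 10 11 8 2 0 5 1 6 9]
After op 4 (reverse): [9 6 1 5 0 2 8 11 10 3 7 4]
After op 5 (reverse): [4 7 3 10 11 8 2 0 5 1 6 9]
After op 6 (reverse): [9 6 1 5 0 2 8 11 10 3 7 4]
After op 7 (out_shuffle): [9 8 6 11 1 10 5 3 0 7 2 4]
After op 8 (reverse): [4 2 7 0 3 5 10 1 11 6 8 9]
Position 2: card 7.

Answer: 7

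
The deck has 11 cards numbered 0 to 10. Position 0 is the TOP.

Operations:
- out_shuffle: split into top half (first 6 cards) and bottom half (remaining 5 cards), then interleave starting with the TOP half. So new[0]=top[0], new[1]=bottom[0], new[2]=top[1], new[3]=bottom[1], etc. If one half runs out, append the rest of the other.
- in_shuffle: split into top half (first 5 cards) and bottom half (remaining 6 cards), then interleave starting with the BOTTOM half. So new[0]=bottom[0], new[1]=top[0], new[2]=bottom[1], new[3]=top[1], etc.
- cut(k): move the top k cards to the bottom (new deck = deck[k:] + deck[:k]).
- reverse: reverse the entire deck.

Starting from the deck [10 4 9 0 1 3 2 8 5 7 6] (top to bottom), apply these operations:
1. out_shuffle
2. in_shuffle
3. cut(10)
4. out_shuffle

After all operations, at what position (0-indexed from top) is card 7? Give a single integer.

After op 1 (out_shuffle): [10 2 4 8 9 5 0 7 1 6 3]
After op 2 (in_shuffle): [5 10 0 2 7 4 1 8 6 9 3]
After op 3 (cut(10)): [3 5 10 0 2 7 4 1 8 6 9]
After op 4 (out_shuffle): [3 4 5 1 10 8 0 6 2 9 7]
Card 7 is at position 10.

Answer: 10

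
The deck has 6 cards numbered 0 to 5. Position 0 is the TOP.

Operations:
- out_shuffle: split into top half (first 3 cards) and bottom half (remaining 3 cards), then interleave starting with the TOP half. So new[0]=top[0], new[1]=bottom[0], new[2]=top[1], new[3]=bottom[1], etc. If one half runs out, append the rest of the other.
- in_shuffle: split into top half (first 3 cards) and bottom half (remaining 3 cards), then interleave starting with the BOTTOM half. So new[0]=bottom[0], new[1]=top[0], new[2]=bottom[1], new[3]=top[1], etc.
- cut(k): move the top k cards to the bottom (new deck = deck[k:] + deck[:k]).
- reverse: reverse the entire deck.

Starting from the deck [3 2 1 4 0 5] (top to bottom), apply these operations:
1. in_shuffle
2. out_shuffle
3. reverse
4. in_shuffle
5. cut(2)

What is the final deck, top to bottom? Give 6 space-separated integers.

After op 1 (in_shuffle): [4 3 0 2 5 1]
After op 2 (out_shuffle): [4 2 3 5 0 1]
After op 3 (reverse): [1 0 5 3 2 4]
After op 4 (in_shuffle): [3 1 2 0 4 5]
After op 5 (cut(2)): [2 0 4 5 3 1]

Answer: 2 0 4 5 3 1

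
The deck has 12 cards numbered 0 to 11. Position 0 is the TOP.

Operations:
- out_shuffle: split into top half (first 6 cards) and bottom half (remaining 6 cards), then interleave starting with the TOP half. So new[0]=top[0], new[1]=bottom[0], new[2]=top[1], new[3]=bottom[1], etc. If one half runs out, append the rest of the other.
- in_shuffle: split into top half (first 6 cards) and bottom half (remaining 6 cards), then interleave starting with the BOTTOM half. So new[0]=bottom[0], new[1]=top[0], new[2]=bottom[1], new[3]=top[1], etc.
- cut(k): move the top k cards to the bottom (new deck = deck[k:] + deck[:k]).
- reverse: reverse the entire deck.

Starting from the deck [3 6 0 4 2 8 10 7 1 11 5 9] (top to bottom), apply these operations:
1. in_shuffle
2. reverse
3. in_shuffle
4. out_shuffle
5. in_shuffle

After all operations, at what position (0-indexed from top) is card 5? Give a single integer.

After op 1 (in_shuffle): [10 3 7 6 1 0 11 4 5 2 9 8]
After op 2 (reverse): [8 9 2 5 4 11 0 1 6 7 3 10]
After op 3 (in_shuffle): [0 8 1 9 6 2 7 5 3 4 10 11]
After op 4 (out_shuffle): [0 7 8 5 1 3 9 4 6 10 2 11]
After op 5 (in_shuffle): [9 0 4 7 6 8 10 5 2 1 11 3]
Card 5 is at position 7.

Answer: 7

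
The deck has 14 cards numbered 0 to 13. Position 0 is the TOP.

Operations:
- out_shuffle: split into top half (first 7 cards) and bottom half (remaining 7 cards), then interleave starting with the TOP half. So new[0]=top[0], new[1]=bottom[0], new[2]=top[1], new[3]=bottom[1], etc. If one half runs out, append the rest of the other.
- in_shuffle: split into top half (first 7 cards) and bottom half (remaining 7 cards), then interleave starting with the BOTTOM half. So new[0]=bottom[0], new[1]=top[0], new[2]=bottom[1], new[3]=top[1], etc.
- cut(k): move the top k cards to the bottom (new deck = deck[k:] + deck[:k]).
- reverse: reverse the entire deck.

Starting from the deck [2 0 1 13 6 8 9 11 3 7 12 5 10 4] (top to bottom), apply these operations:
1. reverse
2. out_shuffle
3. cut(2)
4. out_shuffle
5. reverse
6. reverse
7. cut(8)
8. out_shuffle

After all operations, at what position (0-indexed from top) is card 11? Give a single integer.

Answer: 13

Derivation:
After op 1 (reverse): [4 10 5 12 7 3 11 9 8 6 13 1 0 2]
After op 2 (out_shuffle): [4 9 10 8 5 6 12 13 7 1 3 0 11 2]
After op 3 (cut(2)): [10 8 5 6 12 13 7 1 3 0 11 2 4 9]
After op 4 (out_shuffle): [10 1 8 3 5 0 6 11 12 2 13 4 7 9]
After op 5 (reverse): [9 7 4 13 2 12 11 6 0 5 3 8 1 10]
After op 6 (reverse): [10 1 8 3 5 0 6 11 12 2 13 4 7 9]
After op 7 (cut(8)): [12 2 13 4 7 9 10 1 8 3 5 0 6 11]
After op 8 (out_shuffle): [12 1 2 8 13 3 4 5 7 0 9 6 10 11]
Card 11 is at position 13.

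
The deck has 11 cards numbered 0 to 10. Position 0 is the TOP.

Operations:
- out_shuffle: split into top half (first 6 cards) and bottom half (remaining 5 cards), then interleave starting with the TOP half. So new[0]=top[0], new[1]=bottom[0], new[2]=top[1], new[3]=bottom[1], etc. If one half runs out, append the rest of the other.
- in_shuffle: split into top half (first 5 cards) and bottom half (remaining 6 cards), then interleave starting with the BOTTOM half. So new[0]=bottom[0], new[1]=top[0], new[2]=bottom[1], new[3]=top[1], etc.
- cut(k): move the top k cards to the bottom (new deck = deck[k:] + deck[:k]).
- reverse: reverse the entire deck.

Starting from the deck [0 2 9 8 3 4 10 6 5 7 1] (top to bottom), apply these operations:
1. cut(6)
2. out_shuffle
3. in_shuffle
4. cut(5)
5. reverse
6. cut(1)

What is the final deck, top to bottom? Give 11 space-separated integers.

After op 1 (cut(6)): [10 6 5 7 1 0 2 9 8 3 4]
After op 2 (out_shuffle): [10 2 6 9 5 8 7 3 1 4 0]
After op 3 (in_shuffle): [8 10 7 2 3 6 1 9 4 5 0]
After op 4 (cut(5)): [6 1 9 4 5 0 8 10 7 2 3]
After op 5 (reverse): [3 2 7 10 8 0 5 4 9 1 6]
After op 6 (cut(1)): [2 7 10 8 0 5 4 9 1 6 3]

Answer: 2 7 10 8 0 5 4 9 1 6 3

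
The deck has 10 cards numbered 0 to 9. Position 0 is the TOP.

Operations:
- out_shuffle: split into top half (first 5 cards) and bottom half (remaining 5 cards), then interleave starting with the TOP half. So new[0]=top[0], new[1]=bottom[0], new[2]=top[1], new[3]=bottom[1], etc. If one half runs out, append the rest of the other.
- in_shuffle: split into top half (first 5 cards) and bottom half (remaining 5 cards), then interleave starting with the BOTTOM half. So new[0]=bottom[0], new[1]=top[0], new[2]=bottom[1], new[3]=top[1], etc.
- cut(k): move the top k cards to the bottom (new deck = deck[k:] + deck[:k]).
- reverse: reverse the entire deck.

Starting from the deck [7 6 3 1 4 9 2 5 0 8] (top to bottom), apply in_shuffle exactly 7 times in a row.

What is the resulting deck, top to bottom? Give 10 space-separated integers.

After op 1 (in_shuffle): [9 7 2 6 5 3 0 1 8 4]
After op 2 (in_shuffle): [3 9 0 7 1 2 8 6 4 5]
After op 3 (in_shuffle): [2 3 8 9 6 0 4 7 5 1]
After op 4 (in_shuffle): [0 2 4 3 7 8 5 9 1 6]
After op 5 (in_shuffle): [8 0 5 2 9 4 1 3 6 7]
After op 6 (in_shuffle): [4 8 1 0 3 5 6 2 7 9]
After op 7 (in_shuffle): [5 4 6 8 2 1 7 0 9 3]

Answer: 5 4 6 8 2 1 7 0 9 3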